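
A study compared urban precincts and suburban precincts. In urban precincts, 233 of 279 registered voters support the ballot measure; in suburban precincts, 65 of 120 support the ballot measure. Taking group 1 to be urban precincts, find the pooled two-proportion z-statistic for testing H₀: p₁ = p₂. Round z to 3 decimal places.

p̂₁ = 233/279 = 0.83513, p̂₂ = 65/120 = 0.54167.
Pooling: p̂ = 298/399 = 0.74687.
Pooled SE = √[0.1890566·0.01191756] ≈ 0.047467.
z = 0.29346/0.047467 = 6.182.

z = 6.182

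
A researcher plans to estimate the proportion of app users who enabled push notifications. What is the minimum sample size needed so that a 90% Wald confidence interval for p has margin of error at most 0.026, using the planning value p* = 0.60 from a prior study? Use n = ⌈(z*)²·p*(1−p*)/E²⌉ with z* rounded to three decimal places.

For 90% confidence, z* = 1.645.
p*(1−p*) = 0.60·0.40 = 0.2400.
(z*)²·p*(1−p*)/E² = 2.706025·0.2400/0.000676 = 960.719.
⌈960.719⌉ = 961.

n = 961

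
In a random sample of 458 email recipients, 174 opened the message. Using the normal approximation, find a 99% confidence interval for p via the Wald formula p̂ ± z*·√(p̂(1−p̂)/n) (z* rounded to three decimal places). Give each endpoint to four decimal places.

The sample proportion is 174/458 = 0.37991.
Standard error of p̂: √(0.235579/458) = √0.000514365 = 0.022680.
For 99% confidence, z* = 2.576.
Margin of error: 2.576 × 0.022680 = 0.05842.
So the interval runs from 0.3215 to 0.4383.

(0.3215, 0.4383)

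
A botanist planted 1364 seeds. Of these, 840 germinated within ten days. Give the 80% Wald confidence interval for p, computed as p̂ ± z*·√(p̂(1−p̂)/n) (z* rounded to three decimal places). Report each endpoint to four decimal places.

(0.5990, 0.6327)

Sample proportion p̂ = 840/1364 = 0.61584.
Standard error of p̂: √(0.236582/1364) = √0.000173447 = 0.013170.
z* = 1.282 at the 80% level.
Margin = 1.282·0.013170 = 0.01688.
Interval: 0.61584 ± 0.01688 → (0.5990, 0.6327).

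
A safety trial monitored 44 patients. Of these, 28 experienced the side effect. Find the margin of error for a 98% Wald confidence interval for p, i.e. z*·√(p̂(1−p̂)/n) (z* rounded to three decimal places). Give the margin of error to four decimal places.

ME = 0.1687

The sample proportion is 28/44 = 0.63636.
Standard error of p̂: √(0.231405/44) = √0.005259204 = 0.072520.
z* = 2.326 at the 98% level.
Margin of error = z*·SE = 2.326 × 0.072520 = 0.1687.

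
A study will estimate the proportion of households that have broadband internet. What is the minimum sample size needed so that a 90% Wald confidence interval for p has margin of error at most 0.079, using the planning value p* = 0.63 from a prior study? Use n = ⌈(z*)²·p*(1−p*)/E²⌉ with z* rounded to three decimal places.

n = 102

z* = 1.645 at the 90% level.
p*(1−p*) = 0.2331.
(z*)²·p*(1−p*)/E² = 2.706025·0.2331/0.006241 = 101.069.
Rounding up, n = 102.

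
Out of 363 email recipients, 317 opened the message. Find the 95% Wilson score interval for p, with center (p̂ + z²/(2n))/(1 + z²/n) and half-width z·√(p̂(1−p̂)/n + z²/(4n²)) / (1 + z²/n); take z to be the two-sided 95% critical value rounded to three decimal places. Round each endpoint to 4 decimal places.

(0.8351, 0.9036)

p̂ = 317/363 = 0.87328; z = 1.960, so z² = 3.841600.
Denominator 1 + z²/n = 1 + 3.841600/363 = 1.010583.
Center = (0.87328 + 0.005291)/1.010583 = 0.86937.
Radicand: p̂(1−p̂)/n + z²/(4n²) = 0.000304858 + 0.000007289 = 0.000312147.
Half-width = z·√(radicand)/denom = 1.960·0.017668/1.010583 = 0.03427.
Interval: 0.86937 ± 0.03427 → (0.8351, 0.9036).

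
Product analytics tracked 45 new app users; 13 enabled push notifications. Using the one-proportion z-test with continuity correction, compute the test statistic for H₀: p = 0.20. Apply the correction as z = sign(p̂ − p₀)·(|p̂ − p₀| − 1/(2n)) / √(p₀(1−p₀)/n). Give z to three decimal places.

p̂ = 13/45 = 0.28889. p̂ − p₀ = 0.088889.
Continuity correction 1/(2n) = 1/90 = 0.011111.
Corrected numerator: |0.088889| − 0.011111 = 0.077778.
SE₀ = √(0.20·0.80/45) = 0.059628.
z = (+)0.077778/0.059628 = 1.304.

z = 1.304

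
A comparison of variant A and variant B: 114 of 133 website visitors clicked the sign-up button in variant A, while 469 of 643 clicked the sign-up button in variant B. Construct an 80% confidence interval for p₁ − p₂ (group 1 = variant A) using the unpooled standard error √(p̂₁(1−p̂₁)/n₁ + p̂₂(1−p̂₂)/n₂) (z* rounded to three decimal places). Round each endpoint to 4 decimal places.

(0.0828, 0.1727)

p̂₁ = 114/133 = 0.85714, p̂₂ = 469/643 = 0.72939; p̂₁ − p̂₂ = 0.12775.
SE = √(0.000920669 + 0.000306965) = √0.001227634 = 0.035038.
For 80% confidence, z* = 1.282. Margin = 1.282·0.035038 = 0.04492.
So the interval runs from 0.0828 to 0.1727.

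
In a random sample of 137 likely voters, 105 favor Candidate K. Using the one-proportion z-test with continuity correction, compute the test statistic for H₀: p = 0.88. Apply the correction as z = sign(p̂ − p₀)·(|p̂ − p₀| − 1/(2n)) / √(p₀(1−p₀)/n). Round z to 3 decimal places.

z = -3.959

p̂ = 105/137 = 0.76642. p̂ − p₀ = -0.113577.
Continuity correction 1/(2n) = 1/274 = 0.003650.
Corrected numerator: |-0.113577| − 0.003650 = 0.109927.
Under H₀, SE = √(p₀(1−p₀)/n) = √(0.88·0.12/137) = √0.000770803 = 0.027763.
z = (−)0.109927/0.027763 = -3.959.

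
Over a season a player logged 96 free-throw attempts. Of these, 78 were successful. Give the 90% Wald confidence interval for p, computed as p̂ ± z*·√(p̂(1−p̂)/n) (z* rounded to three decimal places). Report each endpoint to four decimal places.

The sample proportion is 78/96 = 0.81250.
SE = √(p̂(1−p̂)/n) = √(0.152344/96) = 0.039836.
z* = 1.645 at the 90% level.
Margin = 1.645·0.039836 = 0.06553.
So the interval runs from 0.7470 to 0.8780.

(0.7470, 0.8780)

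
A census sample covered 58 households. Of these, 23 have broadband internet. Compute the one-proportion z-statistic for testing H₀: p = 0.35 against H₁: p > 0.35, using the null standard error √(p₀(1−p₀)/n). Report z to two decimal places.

z = 0.74

With x = 23 successes in n = 58, p̂ = 0.39655.
Null standard error: √(0.35·0.65/58) = √0.003922414 = 0.062629.
z = (0.39655 − 0.35)/0.062629 = 0.04655/0.062629 = 0.74.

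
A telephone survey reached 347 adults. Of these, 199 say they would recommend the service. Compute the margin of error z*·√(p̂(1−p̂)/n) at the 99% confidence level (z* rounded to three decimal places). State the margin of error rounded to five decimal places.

The sample proportion is 199/347 = 0.57349.
SE(p̂) = √(0.57349·0.42651/347) = 0.026550.
z* = 2.576 at the 99% level.
ME = 2.576·0.026550 = 0.06839.

ME = 0.06839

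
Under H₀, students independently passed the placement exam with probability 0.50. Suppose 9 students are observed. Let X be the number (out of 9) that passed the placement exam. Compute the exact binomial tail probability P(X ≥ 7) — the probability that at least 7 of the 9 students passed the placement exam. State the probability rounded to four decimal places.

P = 0.0898

X is binomial with n = 9 and p = 0.50.
P(X ≥ 7) = C(9,7)·0.50^7·0.50^2 + C(9,8)·0.50^8·0.50^1 + C(9,9)·0.50^9·0.50^0.
= 0.070312 + 0.017578 + 0.001953 = 0.0898.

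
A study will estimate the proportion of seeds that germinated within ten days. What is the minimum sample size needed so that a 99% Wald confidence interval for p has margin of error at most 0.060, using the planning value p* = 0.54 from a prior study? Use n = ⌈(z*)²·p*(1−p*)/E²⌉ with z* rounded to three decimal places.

z* = 2.576 at the 99% level.
p*(1−p*) = 0.54·0.46 = 0.2484.
(z*)²·p*(1−p*)/E² = 6.635776·0.2484/0.003600 = 457.869.
⌈457.869⌉ = 458.

n = 458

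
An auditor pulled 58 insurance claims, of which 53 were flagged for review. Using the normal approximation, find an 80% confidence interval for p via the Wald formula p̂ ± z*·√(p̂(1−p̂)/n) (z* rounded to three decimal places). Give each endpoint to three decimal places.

With x = 53 successes in n = 58, p̂ = 0.91379.
Standard error of p̂: √(0.078775/58) = √0.001358194 = 0.036854.
The 80% critical value is z* = 1.282.
Margin = 1.282·0.036854 = 0.04725.
Interval: 0.91379 ± 0.04725 → (0.867, 0.961).

(0.867, 0.961)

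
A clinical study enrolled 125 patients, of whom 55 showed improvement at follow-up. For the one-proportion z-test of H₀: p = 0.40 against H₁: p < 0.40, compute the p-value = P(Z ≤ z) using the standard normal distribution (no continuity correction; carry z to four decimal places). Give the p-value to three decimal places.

p-value = 0.819

With x = 55 successes in n = 125, p̂ = 0.44000.
SE₀ = √(0.40·0.60/125) = 0.043818.
z = (p̂ − p₀)/SE = (55/125 − 0.40)/0.043818 ≈ 0.9129.
p-value = P(Z ≤ z) with z = 0.9129 → 0.819.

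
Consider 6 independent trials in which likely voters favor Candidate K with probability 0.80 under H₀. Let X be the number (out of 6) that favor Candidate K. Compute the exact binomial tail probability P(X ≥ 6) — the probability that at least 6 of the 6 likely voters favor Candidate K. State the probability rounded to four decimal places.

P = 0.2621

X is binomial with n = 6 and p = 0.80.
P(X ≥ 6) = C(6,6)·0.80^6·0.20^0.
= 0.262144 = 0.2621.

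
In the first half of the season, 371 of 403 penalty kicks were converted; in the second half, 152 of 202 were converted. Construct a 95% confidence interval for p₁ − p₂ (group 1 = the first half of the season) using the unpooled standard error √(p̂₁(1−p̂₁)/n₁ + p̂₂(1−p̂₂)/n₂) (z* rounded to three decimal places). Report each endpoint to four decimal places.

(0.1030, 0.2332)

p̂₁ = 0.92060, p̂₂ = 0.75248, so the observed difference is 0.16812.
Unpooled SE = √(p̂₁(1−p̂₁)/n₁ + p̂₂(1−p̂₂)/n₂) = √(0.000181388 + 0.000922061) = 0.033218.
The 95% critical value is z* = 1.960. Margin of error = 0.06511.
So the interval runs from 0.1030 to 0.2332.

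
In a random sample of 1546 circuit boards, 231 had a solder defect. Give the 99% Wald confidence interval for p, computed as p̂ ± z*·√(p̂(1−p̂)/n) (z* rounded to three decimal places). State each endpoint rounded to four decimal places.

The sample proportion is 231/1546 = 0.14942.
Standard error of p̂: √(0.127092/1546) = √0.000082207 = 0.009067.
z* = 2.576 at the 99% level.
Margin = 2.576·0.009067 = 0.02336.
CI: 0.14942 ± 0.02336 = (0.1261, 0.1728).

(0.1261, 0.1728)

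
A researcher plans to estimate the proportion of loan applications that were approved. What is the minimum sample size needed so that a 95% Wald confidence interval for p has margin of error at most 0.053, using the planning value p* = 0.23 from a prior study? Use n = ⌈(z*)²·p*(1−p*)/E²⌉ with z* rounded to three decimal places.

The 95% critical value is z* = 1.960.
p*(1−p*) = 0.23·0.77 = 0.1771.
(z*)²·p*(1−p*)/E² = 3.841600·0.1771/0.002809 = 242.203.
Rounding up, n = 243.

n = 243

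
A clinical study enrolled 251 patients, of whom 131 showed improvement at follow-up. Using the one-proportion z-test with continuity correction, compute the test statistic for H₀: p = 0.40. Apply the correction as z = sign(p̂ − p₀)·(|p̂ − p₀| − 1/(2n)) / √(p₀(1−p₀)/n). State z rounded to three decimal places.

z = 3.878

The sample proportion is 131/251 = 0.52191. p̂ − p₀ = 0.121912.
Continuity correction 1/(2n) = 1/502 = 0.001992.
Corrected numerator: |0.121912| − 0.001992 = 0.119920.
SE₀ = √(0.40·0.60/251) = 0.030922.
z = (+)0.119920/0.030922 = 3.878.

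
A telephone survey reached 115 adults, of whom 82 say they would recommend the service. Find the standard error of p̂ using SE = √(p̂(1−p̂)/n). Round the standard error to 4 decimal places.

SE = 0.0422

The sample proportion is 82/115 = 0.71304.
p̂(1−p̂) = 0.204614.
SE = √(0.204614/115) = √0.001779252 = 0.0422.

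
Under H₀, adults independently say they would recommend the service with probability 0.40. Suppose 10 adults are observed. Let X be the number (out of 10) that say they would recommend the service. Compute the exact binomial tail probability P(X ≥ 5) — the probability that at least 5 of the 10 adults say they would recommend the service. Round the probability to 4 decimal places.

X ~ Binomial(n=10, p=0.40).
P(X ≥ 5) = Σ_{j=5}^{10} C(10,j)·0.40^j·0.60^{10−j}.
= 0.200658 + 0.111477 + 0.042467 + 0.010617 + 0.001573 + 0.000105 = 0.3669.

P = 0.3669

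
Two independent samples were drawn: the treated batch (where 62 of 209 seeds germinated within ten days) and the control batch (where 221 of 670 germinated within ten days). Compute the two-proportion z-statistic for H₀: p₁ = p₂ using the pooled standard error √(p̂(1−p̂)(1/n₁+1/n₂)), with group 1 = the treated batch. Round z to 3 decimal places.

z = -0.897

Sample proportions: p̂₁ = 62/209 = 0.29665 and p̂₂ = 221/670 = 0.32985.
Pooled p̂ = (62+221)/(209+670) = 283/879 = 0.32196.
Pooled SE = √[0.2183006·0.00627723] ≈ 0.037018.
z = (p̂₁ − p̂₂)/SE = (0.29665 − 0.32985)/0.037018 = -0.03320/0.037018 = -0.897.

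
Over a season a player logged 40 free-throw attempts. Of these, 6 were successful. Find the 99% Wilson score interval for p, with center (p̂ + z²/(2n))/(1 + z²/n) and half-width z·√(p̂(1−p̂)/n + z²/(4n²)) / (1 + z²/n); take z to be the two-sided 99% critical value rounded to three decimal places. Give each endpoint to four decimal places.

Here p̂ = 6/40 = 0.15000 and z = 2.576 (z² = 6.635776).
Denominator 1 + z²/n = 1 + 6.635776/40 = 1.165894.
Adjusted center: (0.15000 + z²/(2n))/1.165894 = 0.19980.
Radicand: p̂(1−p̂)/n + z²/(4n²) = 0.003187500 + 0.001036840 = 0.004224340.
Half-width = z·√(radicand)/denom = 2.576·0.064995/1.165894 = 0.14360.
Interval: 0.19980 ± 0.14360 → (0.0562, 0.3434).

(0.0562, 0.3434)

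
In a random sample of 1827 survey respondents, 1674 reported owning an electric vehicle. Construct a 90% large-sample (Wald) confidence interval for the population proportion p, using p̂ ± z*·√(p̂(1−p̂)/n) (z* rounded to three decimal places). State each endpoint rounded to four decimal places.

With x = 1674 successes in n = 1827, p̂ = 0.91626.
Standard error of p̂: √(0.076731/1827) = √0.000041998 = 0.006481.
For 90% confidence, z* = 1.645.
Margin = 1.645·0.006481 = 0.01066.
CI: 0.91626 ± 0.01066 = (0.9056, 0.9269).

(0.9056, 0.9269)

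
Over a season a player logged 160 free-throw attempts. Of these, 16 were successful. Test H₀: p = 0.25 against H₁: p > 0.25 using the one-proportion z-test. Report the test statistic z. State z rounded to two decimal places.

The sample proportion is 16/160 = 0.10000.
SE₀ = √(0.25·0.75/160) = 0.034233.
Test statistic: z = -0.15000/0.034233 = -4.38.

z = -4.38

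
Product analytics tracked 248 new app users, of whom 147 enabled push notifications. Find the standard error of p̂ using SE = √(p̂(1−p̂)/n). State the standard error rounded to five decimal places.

With x = 147 successes in n = 248, p̂ = 0.59274.
p̂(1−p̂) = 0.59274·0.40726 = 0.241399.
SE = √(0.241399/248) = √0.000973383 = 0.03120.

SE = 0.03120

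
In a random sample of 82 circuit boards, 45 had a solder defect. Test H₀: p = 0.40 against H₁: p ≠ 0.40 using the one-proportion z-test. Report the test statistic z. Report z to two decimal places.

The sample proportion is 45/82 = 0.54878.
SE₀ = √(0.40·0.60/82) = 0.054100.
Test statistic: z = 0.14878/0.054100 = 2.75.

z = 2.75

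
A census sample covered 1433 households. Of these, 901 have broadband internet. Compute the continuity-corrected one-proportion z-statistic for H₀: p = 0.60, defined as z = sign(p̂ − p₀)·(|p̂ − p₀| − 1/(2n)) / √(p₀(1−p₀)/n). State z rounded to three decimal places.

z = 2.195

With x = 901 successes in n = 1433, p̂ = 0.62875. p̂ − p₀ = 0.028751.
Continuity correction 1/(2n) = 1/2866 = 0.000349.
Corrected numerator: |0.028751| − 0.000349 = 0.028402.
Under H₀, SE = √(p₀(1−p₀)/n) = √(0.60·0.40/1433) = √0.000167481 = 0.012941.
z = +0.028402/0.012941 = 2.195.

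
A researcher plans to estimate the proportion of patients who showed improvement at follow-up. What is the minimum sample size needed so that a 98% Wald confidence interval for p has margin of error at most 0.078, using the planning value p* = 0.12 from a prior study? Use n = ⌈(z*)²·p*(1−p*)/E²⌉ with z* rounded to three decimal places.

n = 94

The 98% critical value is z* = 2.326.
p*(1−p*) = 0.1056.
(z*)²·p*(1−p*)/E² = 5.410276·0.1056/0.006084 = 93.906.
Rounding up, n = 94.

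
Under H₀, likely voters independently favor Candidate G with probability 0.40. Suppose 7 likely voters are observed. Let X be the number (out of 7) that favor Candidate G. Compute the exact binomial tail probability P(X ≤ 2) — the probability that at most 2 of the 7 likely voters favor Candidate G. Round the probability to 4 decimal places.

X ~ Binomial(n=7, p=0.40).
P(X ≤ 2) = C(7,0)·0.40^0·0.60^7 + C(7,1)·0.40^1·0.60^6 + C(7,2)·0.40^2·0.60^5.
= 0.027994 + 0.130637 + 0.261274 = 0.4199.

P = 0.4199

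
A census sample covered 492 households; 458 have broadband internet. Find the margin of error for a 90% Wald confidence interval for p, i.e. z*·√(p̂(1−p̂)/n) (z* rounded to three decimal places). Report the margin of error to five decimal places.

ME = 0.01881

p̂ = 458/492 = 0.93089.
SE = √(p̂(1−p̂)/n) = √(0.064330/492) = 0.011435.
z* = 1.645 at the 90% level.
ME = 1.645·0.011435 = 0.01881.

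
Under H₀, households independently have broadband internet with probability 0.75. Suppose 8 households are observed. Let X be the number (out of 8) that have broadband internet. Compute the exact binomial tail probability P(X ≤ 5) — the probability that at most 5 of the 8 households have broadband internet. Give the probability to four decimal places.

X is binomial with n = 8 and p = 0.75.
P(X ≤ 5) = Σ_{j=0}^{5} C(8,j)·0.75^j·0.25^{8−j}.
= 0.000015 + 0.000366 + 0.003845 + 0.023071 + 0.086517 + 0.207642 = 0.3215.

P = 0.3215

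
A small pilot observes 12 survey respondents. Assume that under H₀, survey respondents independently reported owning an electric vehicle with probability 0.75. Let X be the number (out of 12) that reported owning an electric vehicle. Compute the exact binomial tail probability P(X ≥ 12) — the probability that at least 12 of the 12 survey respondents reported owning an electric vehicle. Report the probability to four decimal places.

X ~ Binomial(n=12, p=0.75).
P(X ≥ 12) = C(12,12)·0.75^12·0.25^0.
= 0.031676 = 0.0317.

P = 0.0317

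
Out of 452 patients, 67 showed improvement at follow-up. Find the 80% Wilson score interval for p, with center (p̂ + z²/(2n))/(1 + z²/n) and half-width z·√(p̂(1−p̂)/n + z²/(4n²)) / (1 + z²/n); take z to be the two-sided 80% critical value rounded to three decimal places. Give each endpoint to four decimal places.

(0.1281, 0.1709)

Here p̂ = 67/452 = 0.14823 and z = 1.282 (z² = 1.643524).
Denominator 1 + z²/n = 1 + 1.643524/452 = 1.003636.
Center = (0.14823 + 0.001818)/1.003636 = 0.14950.
Radicand: p̂(1−p̂)/n + z²/(4n²) = 0.000279332 + 0.000002011 = 0.000281343.
Half-width = z·√(radicand)/denom = 1.282·0.016773/1.003636 = 0.02143.
So the interval runs from 0.1281 to 0.1709.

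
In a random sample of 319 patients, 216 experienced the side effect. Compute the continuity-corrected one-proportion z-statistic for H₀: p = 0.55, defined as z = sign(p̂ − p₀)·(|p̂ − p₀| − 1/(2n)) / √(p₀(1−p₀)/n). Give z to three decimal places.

The sample proportion is 216/319 = 0.67712. p̂ − p₀ = 0.127116.
Continuity correction 1/(2n) = 1/638 = 0.001567.
Corrected numerator: |0.127116| − 0.001567 = 0.125549.
Under H₀, SE = √(p₀(1−p₀)/n) = √(0.55·0.45/319) = √0.000775862 = 0.027854.
z = (+)0.125549/0.027854 = 4.507.

z = 4.507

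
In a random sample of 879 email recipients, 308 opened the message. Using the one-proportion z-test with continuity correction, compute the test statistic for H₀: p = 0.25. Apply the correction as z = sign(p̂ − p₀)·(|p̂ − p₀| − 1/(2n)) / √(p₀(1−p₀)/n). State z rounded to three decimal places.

z = 6.835

Sample proportion p̂ = 308/879 = 0.35040. p̂ − p₀ = 0.100398.
Continuity correction 1/(2n) = 1/1758 = 0.000569.
Corrected numerator: |0.100398| − 0.000569 = 0.099829.
Under H₀, SE = √(p₀(1−p₀)/n) = √(0.25·0.75/879) = √0.000213311 = 0.014605.
z = +0.099829/0.014605 = 6.835.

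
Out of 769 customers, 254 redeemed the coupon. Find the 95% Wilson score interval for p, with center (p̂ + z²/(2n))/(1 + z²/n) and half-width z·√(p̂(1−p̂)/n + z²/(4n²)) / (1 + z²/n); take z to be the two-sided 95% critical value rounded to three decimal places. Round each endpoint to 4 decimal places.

(0.2980, 0.3643)

p̂ = 254/769 = 0.33030; z = 1.960, so z² = 3.841600.
1 + z²/n = 1.004996.
Adjusted center: (0.33030 + z²/(2n))/1.004996 = 0.33114.
Radicand: p̂(1−p̂)/n + z²/(4n²) = 0.000287648 + 0.000001624 = 0.000289272.
Half-width = z·√(radicand)/denom = 1.960·0.017008/1.004996 = 0.03317.
Interval: 0.33114 ± 0.03317 → (0.2980, 0.3643).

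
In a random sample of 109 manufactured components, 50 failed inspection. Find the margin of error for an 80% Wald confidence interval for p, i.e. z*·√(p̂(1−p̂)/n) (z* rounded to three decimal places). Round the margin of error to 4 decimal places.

ME = 0.0612

Sample proportion p̂ = 50/109 = 0.45872.
SE = √(p̂(1−p̂)/n) = √(0.248296/109) = 0.047728.
The 80% critical value is z* = 1.282.
So ME = 0.0612.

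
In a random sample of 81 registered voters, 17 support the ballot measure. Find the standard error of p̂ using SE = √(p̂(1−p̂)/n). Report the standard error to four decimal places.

p̂ = 17/81 = 0.20988.
p̂(1−p̂) = 0.20988·0.79012 = 0.165830.
SE = √(0.165830/81) = √0.002047284 = 0.0452.

SE = 0.0452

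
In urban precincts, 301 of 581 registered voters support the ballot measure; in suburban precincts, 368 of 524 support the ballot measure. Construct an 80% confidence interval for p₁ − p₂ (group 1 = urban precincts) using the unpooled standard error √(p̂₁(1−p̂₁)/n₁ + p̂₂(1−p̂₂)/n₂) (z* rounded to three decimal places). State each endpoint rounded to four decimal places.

p̂₁ = 301/581 = 0.51807, p̂₂ = 368/524 = 0.70229; p̂₁ − p̂₂ = -0.18422.
Unpooled SE = √(p̂₁(1−p̂₁)/n₁ + p̂₂(1−p̂₂)/n₂) = √(0.000429730 + 0.000399005) = 0.028788.
z* = 1.282 at the 80% level. Margin = 1.282·0.028788 = 0.03691.
Interval: -0.18422 ± 0.03691 → (-0.2211, -0.1473).

(-0.2211, -0.1473)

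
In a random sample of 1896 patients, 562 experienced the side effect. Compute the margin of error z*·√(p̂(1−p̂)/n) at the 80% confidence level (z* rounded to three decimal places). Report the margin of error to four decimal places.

The sample proportion is 562/1896 = 0.29641.
Standard error of p̂: √(0.208553/1896) = √0.000109996 = 0.010488.
The 80% critical value is z* = 1.282.
ME = 1.282·0.010488 = 0.0134.

ME = 0.0134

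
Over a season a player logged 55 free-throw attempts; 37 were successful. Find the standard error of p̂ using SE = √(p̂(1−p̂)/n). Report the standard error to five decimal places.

p̂ = 37/55 = 0.67273.
p̂(1−p̂) = 0.67273·0.32727 = 0.220164.
Dividing by n and taking the root: √0.004002982 = 0.06327.

SE = 0.06327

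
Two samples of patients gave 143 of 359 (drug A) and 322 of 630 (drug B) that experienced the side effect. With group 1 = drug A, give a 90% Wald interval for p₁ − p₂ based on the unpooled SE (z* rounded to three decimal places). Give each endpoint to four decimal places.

p̂₁ = 0.39833, p̂₂ = 0.51111, so the observed difference is -0.11278.
SE = √(0.000667585 + 0.000396629) = √0.001064214 = 0.032622.
The 90% critical value is z* = 1.645. Margin = 1.645·0.032622 = 0.05366.
So the interval runs from -0.1664 to -0.0591.

(-0.1664, -0.0591)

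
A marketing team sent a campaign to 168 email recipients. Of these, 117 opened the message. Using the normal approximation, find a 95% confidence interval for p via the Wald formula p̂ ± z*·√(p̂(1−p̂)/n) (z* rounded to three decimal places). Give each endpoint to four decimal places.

(0.6269, 0.7660)

The sample proportion is 117/168 = 0.69643.
SE(p̂) = √(0.69643·0.30357/168) = 0.035474.
For 95% confidence, z* = 1.960.
Margin of error: 1.960 × 0.035474 = 0.06953.
So the interval runs from 0.6269 to 0.7660.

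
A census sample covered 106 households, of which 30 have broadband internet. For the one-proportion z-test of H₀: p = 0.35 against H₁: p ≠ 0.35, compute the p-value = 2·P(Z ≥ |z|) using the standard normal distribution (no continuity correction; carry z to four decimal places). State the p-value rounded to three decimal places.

The sample proportion is 30/106 = 0.28302.
Null standard error: √(0.35·0.65/106) = √0.002146226 = 0.046327.
z = (p̂ − p₀)/SE = (30/106 − 0.35)/0.046327 ≈ -1.4458.
p-value = 2·P(Z ≥ |z|) with z = -1.4458 → 0.148.

p-value = 0.148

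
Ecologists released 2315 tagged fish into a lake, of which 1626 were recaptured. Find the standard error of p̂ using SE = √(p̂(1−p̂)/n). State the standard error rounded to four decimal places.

The sample proportion is 1626/2315 = 0.70238.
p̂(1−p̂) = 0.209042.
SE = √(0.209042/2315) = √0.000090299 = 0.0095.

SE = 0.0095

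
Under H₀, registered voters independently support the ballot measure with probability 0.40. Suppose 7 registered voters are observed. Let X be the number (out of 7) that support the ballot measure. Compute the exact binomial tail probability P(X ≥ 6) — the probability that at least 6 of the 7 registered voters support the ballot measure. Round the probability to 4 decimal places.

X ~ Binomial(n=7, p=0.40).
P(X ≥ 6) = C(7,6)·0.40^6·0.60^1 + C(7,7)·0.40^7·0.60^0.
= 0.017203 + 0.001638 = 0.0188.

P = 0.0188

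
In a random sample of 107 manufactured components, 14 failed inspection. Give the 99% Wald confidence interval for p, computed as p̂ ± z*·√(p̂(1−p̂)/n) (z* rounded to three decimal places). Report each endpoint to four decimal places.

p̂ = 14/107 = 0.13084.
SE(p̂) = √(0.13084·0.86916/107) = 0.032601.
For 99% confidence, z* = 2.576.
Margin of error: 2.576 × 0.032601 = 0.08398.
So the interval runs from 0.0469 to 0.2148.

(0.0469, 0.2148)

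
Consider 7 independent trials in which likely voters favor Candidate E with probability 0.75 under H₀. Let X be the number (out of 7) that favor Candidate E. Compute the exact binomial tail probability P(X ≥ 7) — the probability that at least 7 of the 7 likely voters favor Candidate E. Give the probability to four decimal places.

X is binomial with n = 7 and p = 0.75.
P(X ≥ 7) = C(7,7)·0.75^7·0.25^0.
= 0.133484 = 0.1335.

P = 0.1335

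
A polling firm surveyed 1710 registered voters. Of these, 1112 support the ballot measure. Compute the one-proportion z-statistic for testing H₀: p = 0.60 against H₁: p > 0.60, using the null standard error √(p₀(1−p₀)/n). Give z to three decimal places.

Sample proportion p̂ = 1112/1710 = 0.65029.
Under H₀, SE = √(p₀(1−p₀)/n) = √(0.60·0.40/1710) = √0.000140351 = 0.011847.
z = (p̂ − p₀)/SE = (0.65029 − 0.60)/0.011847 = 4.245.

z = 4.245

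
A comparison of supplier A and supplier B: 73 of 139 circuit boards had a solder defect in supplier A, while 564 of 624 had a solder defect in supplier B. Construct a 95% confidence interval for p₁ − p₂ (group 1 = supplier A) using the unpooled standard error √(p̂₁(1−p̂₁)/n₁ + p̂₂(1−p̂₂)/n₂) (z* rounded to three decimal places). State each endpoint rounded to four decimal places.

(-0.4648, -0.2925)

p̂₁ = 0.52518, p̂₂ = 0.90385, so the observed difference is -0.37867.
Unpooled SE = √(p̂₁(1−p̂₁)/n₁ + p̂₂(1−p̂₂)/n₂) = √(0.001794000 + 0.000139276) = 0.043969.
The 95% critical value is z* = 1.960. Margin of error = 0.08618.
CI: -0.37867 ± 0.08618 = (-0.4648, -0.2925).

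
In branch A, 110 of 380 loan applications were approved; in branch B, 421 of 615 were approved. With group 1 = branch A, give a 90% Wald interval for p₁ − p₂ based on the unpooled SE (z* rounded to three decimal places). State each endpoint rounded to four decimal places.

(-0.4442, -0.3459)

p̂₁ = 0.28947, p̂₂ = 0.68455, so the observed difference is -0.39508.
Unpooled SE = √(p̂₁(1−p̂₁)/n₁ + p̂₂(1−p̂₂)/n₂) = √(0.000541260 + 0.000351122) = 0.029873.
z* = 1.645 at the 90% level. Margin of error = 0.04914.
Interval: -0.39508 ± 0.04914 → (-0.4442, -0.3459).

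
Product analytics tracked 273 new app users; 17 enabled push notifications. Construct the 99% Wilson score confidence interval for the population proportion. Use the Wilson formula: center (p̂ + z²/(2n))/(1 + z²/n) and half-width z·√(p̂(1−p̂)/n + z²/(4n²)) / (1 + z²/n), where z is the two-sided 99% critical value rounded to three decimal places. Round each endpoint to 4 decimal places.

Here p̂ = 17/273 = 0.06227 and z = 2.576 (z² = 6.635776).
1 + z²/n = 1.024307.
Center = (0.06227 + 0.012153)/1.024307 = 0.07266.
Radicand: p̂(1−p̂)/n + z²/(4n²) = 0.000213895 + 0.000022259 = 0.000236154.
Half-width = 2.576·√0.000236154/1.024307 = 0.03865.
So the interval runs from 0.0340 to 0.1113.

(0.0340, 0.1113)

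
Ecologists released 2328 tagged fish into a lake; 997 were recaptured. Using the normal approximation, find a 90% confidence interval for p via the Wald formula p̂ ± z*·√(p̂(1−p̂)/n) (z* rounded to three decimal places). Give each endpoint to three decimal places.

p̂ = 997/2328 = 0.42826.
SE = √(p̂(1−p̂)/n) = √(0.244854/2328) = 0.010256.
z* = 1.645 at the 90% level.
Margin of error: 1.645 × 0.010256 = 0.01687.
Interval: 0.42826 ± 0.01687 → (0.411, 0.445).

(0.411, 0.445)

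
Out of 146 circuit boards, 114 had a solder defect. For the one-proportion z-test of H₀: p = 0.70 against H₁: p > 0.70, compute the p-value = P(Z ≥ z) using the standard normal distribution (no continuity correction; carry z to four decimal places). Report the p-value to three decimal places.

With x = 114 successes in n = 146, p̂ = 0.78082.
SE₀ = √(0.70·0.30/146) = 0.037926.
z = (p̂ − p₀)/SE = (114/146 − 0.70)/0.037926 ≈ 2.1311.
p-value = P(Z ≥ z) with z = 2.1311 → 0.017.

p-value = 0.017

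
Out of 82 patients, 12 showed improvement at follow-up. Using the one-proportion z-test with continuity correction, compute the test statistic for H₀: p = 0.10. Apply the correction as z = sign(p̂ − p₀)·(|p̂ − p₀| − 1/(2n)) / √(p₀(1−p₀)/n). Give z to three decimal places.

z = 1.215

p̂ = 12/82 = 0.14634. p̂ − p₀ = 0.046341.
1/(2n) = 0.006098.
Corrected numerator: |0.046341| − 0.006098 = 0.040243.
Under H₀, SE = √(p₀(1−p₀)/n) = √(0.10·0.90/82) = √0.001097561 = 0.033129.
z = +0.040243/0.033129 = 1.215.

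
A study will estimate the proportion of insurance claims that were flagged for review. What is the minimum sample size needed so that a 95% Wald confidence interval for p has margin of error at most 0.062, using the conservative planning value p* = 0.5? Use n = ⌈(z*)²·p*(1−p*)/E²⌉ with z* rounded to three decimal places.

n = 250

The 95% critical value is z* = 1.960.
p*(1−p*) = 0.50·0.50 = 0.2500.
Required n before rounding: 3.841600 × 0.2500 / 0.062² = 249.844.
⌈249.844⌉ = 250.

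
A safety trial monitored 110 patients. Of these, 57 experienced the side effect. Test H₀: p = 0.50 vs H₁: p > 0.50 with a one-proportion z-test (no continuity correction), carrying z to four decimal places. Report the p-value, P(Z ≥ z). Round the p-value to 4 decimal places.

p-value = 0.3515

Sample proportion p̂ = 57/110 = 0.51818.
Under H₀, SE = √(p₀(1−p₀)/n) = √(0.50·0.50/110) = √0.002272727 = 0.047673.
Test statistic (full precision, shown to 4 dp): z = (57/110 − 0.50)/SE₀ ≈ 0.3814.
From the standard normal, P(Z ≥ z) = 0.3515.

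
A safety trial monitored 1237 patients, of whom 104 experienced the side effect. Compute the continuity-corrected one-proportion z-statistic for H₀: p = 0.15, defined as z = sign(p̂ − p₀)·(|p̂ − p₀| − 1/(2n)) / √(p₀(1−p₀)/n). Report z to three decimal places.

With x = 104 successes in n = 1237, p̂ = 0.08407. p̂ − p₀ = -0.065926.
Continuity correction 1/(2n) = 1/2474 = 0.000404.
Corrected numerator: |-0.065926| − 0.000404 = 0.065522.
SE₀ = √(0.15·0.85/1237) = 0.010152.
z = −0.065522/0.010152 = -6.454.

z = -6.454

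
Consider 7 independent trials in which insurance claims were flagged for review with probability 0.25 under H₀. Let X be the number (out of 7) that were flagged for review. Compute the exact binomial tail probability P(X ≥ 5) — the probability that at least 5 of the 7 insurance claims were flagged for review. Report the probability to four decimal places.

P = 0.0129

X ~ Binomial(n=7, p=0.25).
P(X ≥ 5) = C(7,5)·0.25^5·0.75^2 + C(7,6)·0.25^6·0.75^1 + C(7,7)·0.25^7·0.75^0.
= 0.011536 + 0.001282 + 0.000061 = 0.0129.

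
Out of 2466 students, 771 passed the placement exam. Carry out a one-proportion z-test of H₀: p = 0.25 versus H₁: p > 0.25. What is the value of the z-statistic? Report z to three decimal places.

The sample proportion is 771/2466 = 0.31265.
Under H₀, SE = √(p₀(1−p₀)/n) = √(0.25·0.75/2466) = √0.000076034 = 0.008720.
z = (0.31265 − 0.25)/0.008720 = 0.06265/0.008720 = 7.185.

z = 7.185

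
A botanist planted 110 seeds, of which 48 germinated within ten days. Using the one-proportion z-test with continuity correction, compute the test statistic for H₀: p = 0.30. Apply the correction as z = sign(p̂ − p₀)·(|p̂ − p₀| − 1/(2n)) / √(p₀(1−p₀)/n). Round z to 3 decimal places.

z = 3.017

With x = 48 successes in n = 110, p̂ = 0.43636. p̂ − p₀ = 0.136364.
1/(2n) = 0.004545.
Corrected numerator: |0.136364| − 0.004545 = 0.131819.
Under H₀, SE = √(p₀(1−p₀)/n) = √(0.30·0.70/110) = √0.001909091 = 0.043693.
z = +0.131819/0.043693 = 3.017.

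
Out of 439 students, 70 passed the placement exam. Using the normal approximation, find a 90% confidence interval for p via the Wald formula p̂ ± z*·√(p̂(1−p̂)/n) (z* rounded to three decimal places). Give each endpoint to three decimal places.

With x = 70 successes in n = 439, p̂ = 0.15945.
SE = √(p̂(1−p̂)/n) = √(0.134028/439) = 0.017473.
z* = 1.645 at the 90% level.
Margin = 1.645·0.017473 = 0.02874.
So the interval runs from 0.131 to 0.188.

(0.131, 0.188)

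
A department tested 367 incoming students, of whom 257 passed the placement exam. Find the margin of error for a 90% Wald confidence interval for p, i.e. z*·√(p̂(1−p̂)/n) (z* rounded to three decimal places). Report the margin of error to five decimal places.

Sample proportion p̂ = 257/367 = 0.70027.
Standard error of p̂: √(0.209891/367) = √0.000571910 = 0.023915.
For 90% confidence, z* = 1.645.
So ME = 0.03934.

ME = 0.03934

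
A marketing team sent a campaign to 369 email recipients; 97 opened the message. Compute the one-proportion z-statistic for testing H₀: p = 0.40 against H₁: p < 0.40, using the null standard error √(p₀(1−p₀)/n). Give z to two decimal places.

z = -5.38

With x = 97 successes in n = 369, p̂ = 0.26287.
Null standard error: √(0.40·0.60/369) = √0.000650407 = 0.025503.
z = (p̂ − p₀)/SE = (0.26287 − 0.40)/0.025503 = -5.38.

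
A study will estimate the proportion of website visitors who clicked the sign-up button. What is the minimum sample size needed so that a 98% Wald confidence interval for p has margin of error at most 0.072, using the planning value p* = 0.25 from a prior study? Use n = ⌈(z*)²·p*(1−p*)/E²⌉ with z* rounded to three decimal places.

For 98% confidence, z* = 2.326.
p*(1−p*) = 0.1875.
(z*)²·p*(1−p*)/E² = 5.410276·0.1875/0.005184 = 195.684.
⌈195.684⌉ = 196.

n = 196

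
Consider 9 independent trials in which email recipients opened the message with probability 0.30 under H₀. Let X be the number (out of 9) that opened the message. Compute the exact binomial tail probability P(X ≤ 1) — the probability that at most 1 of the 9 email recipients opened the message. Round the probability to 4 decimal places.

P = 0.1960

X ~ Binomial(n=9, p=0.30).
P(X ≤ 1) = C(9,0)·0.30^0·0.70^9 + C(9,1)·0.30^1·0.70^8.
= 0.040354 + 0.155650 = 0.1960.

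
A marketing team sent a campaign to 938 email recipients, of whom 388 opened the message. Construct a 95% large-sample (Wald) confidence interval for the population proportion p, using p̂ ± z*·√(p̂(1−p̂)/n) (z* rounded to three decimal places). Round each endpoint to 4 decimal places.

p̂ = 388/938 = 0.41365.
SE = √(p̂(1−p̂)/n) = √(0.242543/938) = 0.016080.
z* = 1.960 at the 95% level.
Margin of error: 1.960 × 0.016080 = 0.03152.
So the interval runs from 0.3821 to 0.4452.

(0.3821, 0.4452)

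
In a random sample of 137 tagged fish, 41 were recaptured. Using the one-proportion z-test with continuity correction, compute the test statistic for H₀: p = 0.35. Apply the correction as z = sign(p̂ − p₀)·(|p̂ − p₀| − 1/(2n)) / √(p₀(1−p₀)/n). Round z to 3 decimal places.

With x = 41 successes in n = 137, p̂ = 0.29927. p̂ − p₀ = -0.050730.
1/(2n) = 0.003650.
Corrected numerator: |-0.050730| − 0.003650 = 0.047080.
Null standard error: √(0.35·0.65/137) = √0.001660584 = 0.040750.
z = −0.047080/0.040750 = -1.155.

z = -1.155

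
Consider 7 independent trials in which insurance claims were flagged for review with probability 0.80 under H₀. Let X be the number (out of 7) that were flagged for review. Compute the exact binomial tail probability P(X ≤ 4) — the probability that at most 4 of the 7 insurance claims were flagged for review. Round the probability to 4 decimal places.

P = 0.1480

X is binomial with n = 7 and p = 0.80.
P(X ≤ 4) = Σ_{j=0}^{4} C(7,j)·0.80^j·0.20^{7−j}.
= 0.000013 + 0.000358 + 0.004301 + 0.028672 + 0.114688 = 0.1480.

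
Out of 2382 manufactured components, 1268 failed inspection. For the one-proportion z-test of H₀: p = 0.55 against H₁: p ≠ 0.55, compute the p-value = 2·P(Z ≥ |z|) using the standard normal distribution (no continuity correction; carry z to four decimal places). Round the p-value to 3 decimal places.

p-value = 0.083

The sample proportion is 1268/2382 = 0.53233.
Null standard error: √(0.55·0.45/2382) = √0.000103904 = 0.010193.
z = (p̂ − p₀)/SE = (1268/2382 − 0.55)/0.010193 ≈ -1.7339.
From the standard normal, 2·P(Z ≥ |z|) = 0.083.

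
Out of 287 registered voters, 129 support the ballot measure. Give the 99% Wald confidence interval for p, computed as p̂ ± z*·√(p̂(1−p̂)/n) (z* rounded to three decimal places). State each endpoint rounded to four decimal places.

(0.3738, 0.5251)

With x = 129 successes in n = 287, p̂ = 0.44948.
Standard error of p̂: √(0.247447/287) = √0.000862186 = 0.029363.
For 99% confidence, z* = 2.576.
Margin = 2.576·0.029363 = 0.07564.
CI: 0.44948 ± 0.07564 = (0.3738, 0.5251).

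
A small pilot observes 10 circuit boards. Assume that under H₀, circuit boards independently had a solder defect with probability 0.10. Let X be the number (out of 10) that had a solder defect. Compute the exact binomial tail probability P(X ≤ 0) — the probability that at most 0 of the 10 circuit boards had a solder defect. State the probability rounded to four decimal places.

X ~ Binomial(n=10, p=0.10).
P(X ≤ 0) = C(10,0)·0.10^0·0.90^10.
= 0.348678 = 0.3487.

P = 0.3487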